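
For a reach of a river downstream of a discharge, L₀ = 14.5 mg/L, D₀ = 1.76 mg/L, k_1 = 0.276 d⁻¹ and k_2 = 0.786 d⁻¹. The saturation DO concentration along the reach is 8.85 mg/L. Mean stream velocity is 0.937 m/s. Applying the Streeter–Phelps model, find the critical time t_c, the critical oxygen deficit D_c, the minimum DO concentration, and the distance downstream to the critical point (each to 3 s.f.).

With k_2/k_1 = 2.848 and 1 − D₀(k_2−k_1)/(k_1 L₀) = 0.7757,
t_c = ln(2.848 × 0.7757) / (0.786 − 0.276) = ln(2.209) / 0.5100 = 0.7926/0.5100 = 1.554 d.
L(t_c) = L₀ e^(−k_1 t_c) = 14.5 × 0.6512 = 9.443 mg/L, and at the critical point k_2 D_c = k_1 L, so D_c = (0.276/0.786) × 9.443 = 3.316 mg/L.
Minimum DO = C_s − D_c = 8.85 − 3.316 = 5.534 mg/L.
x_c = v t_c = 0.937 m/s × 1.554 d × 86400 s/d = 125800 m ≈ 126 km.

t_c ≈ 1.55 d; D_c ≈ 3.32 mg/L; min DO ≈ 5.53 mg/L; x_c ≈ 126 km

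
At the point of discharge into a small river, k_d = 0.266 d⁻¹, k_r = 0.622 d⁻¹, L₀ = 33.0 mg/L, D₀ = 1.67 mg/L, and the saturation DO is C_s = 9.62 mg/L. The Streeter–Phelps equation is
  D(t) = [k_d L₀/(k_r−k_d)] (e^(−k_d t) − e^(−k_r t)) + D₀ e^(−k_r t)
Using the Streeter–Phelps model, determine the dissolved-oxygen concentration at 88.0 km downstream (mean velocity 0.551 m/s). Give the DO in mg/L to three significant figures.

DO ≈ 1.82 mg/L

Travel time t = x/v = 88.0 km / (0.551 m/s) = 88000 m / 0.551 m/s = 159700 s = 1.848 d.
k_d L₀/(k_r−k_d) = 0.266×33.0/(0.622−0.266) = 8.778/0.3560 = 24.66 mg/L.
e^(−k_d t) = e^(−0.266×1.848) = 0.6116; e^(−k_r t) = e^(−0.622×1.848) = 0.3167.
D = 24.66 × (0.6116 − 0.3167) + 1.67 × 0.3167 = 7.271 + 0.5289 = 7.800 mg/L.
DO = C_s − D = 9.62 − 7.800 = 1.820 mg/L.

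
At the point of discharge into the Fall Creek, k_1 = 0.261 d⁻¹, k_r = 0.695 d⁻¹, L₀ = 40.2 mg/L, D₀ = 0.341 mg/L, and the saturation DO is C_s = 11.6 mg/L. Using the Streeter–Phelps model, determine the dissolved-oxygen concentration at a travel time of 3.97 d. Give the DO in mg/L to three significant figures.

DO ≈ 4.53 mg/L

k_1 L₀/(k_r−k_1) = 0.261×40.2/(0.695−0.261) = 10.49/0.4340 = 24.18 mg/L.
e^(−k_1 t) = e^(−0.261×3.970) = 0.3548; e^(−k_r t) = e^(−0.695×3.970) = 0.06335.
D = 24.18 × (0.3548 − 0.06335) + 0.341 × 0.06335 = 7.046 + 0.02160 = 7.068 mg/L.
DO = C_s − D = 11.6 − 7.068 = 4.532 mg/L.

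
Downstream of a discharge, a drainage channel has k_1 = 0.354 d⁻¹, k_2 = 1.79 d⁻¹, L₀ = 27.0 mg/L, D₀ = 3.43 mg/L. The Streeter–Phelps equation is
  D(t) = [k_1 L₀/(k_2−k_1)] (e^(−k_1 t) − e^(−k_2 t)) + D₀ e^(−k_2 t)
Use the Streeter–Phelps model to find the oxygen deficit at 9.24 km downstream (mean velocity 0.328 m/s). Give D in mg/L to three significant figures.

D ≈ 4.13 mg/L

Travel time t = x/v = 9.24 km / (0.328 m/s) = 9240 m / 0.328 m/s = 28170 s = 0.3261 d.
k_1 L₀/(k_2−k_1) = 0.354×27.0/(1.79−0.354) = 9.558/1.436 = 6.656 mg/L.
e^(−k_1 t) = e^(−0.354×0.3261) = 0.8910; e^(−k_2 t) = e^(−1.79×0.3261) = 0.5579.
D = 6.656 × (0.8910 − 0.5579) + 3.43 × 0.5579 = 2.217 + 1.913 = 4.131 mg/L.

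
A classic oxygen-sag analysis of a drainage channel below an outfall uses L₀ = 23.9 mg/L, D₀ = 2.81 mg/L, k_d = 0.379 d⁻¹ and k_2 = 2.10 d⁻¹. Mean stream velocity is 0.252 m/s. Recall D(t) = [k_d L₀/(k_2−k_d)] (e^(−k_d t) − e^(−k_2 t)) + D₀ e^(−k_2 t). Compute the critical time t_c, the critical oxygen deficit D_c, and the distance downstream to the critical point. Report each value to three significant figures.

With k_2/k_d = 5.541 and 1 − D₀(k_2−k_d)/(k_d L₀) = 0.4661,
t_c = ln(5.541 × 0.4661) / (2.10 − 0.379) = ln(2.583) / 1.721 = 0.9488/1.721 = 0.5513 d.
L(t_c) = L₀ e^(−k_d t_c) = 23.9 × 0.8114 = 19.39 mg/L, and at the critical point k_2 D_c = k_d L, so D_c = (0.379/2.10) × 19.39 = 3.500 mg/L.
x_c = v t_c = 0.252 m/s × 0.5513 d × 86400 s/d = 12000 m ≈ 12.0 km.

t_c ≈ 0.551 d; D_c ≈ 3.50 mg/L; x_c ≈ 12.0 km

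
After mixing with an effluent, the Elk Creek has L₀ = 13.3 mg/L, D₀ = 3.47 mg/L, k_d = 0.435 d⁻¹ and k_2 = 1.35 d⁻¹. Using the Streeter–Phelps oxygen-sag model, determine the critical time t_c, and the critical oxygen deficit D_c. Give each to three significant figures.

t_c = [1/(k_2−k_d)] ln[(k_2/k_d)(1 − D₀(k_2−k_d)/(k_d L₀))]
= [1/(1.35−0.435)] ln[(1.35/0.435)(1 − 3.47×0.9150/(0.435×13.3))]
= (1/0.9150) ln[3.103 × 0.4512] = 1.093 × ln(1.400) = 1.093 × 0.3367 = 0.3680 d.
L(t_c) = L₀ e^(−k_d t_c) = 13.3 × 0.8521 = 11.33 mg/L, and at the critical point k_2 D_c = k_d L, so D_c = (0.435/1.35) × 11.33 = 3.652 mg/L.

t_c ≈ 0.368 d; D_c ≈ 3.65 mg/L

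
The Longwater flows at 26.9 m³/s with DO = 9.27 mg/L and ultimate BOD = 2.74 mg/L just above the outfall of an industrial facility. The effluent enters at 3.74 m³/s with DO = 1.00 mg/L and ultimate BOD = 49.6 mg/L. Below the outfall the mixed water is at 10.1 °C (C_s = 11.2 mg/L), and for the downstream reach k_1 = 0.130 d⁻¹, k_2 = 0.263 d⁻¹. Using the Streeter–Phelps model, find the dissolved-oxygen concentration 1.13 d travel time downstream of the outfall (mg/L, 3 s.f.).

Mixed DO = (26.9×9.27 + 3.74×1.00)/(26.9+3.74) = 253.1/30.64 = 8.261 mg/L.
Mixed L₀ = (26.9×2.74 + 3.74×49.6)/(30.64) = 259.2/30.64 = 8.460 mg/L.
Initial deficit D₀ = C_s − DO₀ = 11.2 − 8.261 = 2.939 mg/L.
D(1.13) = [0.130×8.460/(0.263−0.130)](e^(−0.130×1.13) − e^(−0.263×1.13)) + 2.939 e^(−0.263×1.13)
= 8.269 × (0.8634 − 0.7429) + 2.939 × 0.7429 = 3.180 mg/L.
DO = 11.2 − 3.180 = 8.020 mg/L.

DO ≈ 8.02 mg/L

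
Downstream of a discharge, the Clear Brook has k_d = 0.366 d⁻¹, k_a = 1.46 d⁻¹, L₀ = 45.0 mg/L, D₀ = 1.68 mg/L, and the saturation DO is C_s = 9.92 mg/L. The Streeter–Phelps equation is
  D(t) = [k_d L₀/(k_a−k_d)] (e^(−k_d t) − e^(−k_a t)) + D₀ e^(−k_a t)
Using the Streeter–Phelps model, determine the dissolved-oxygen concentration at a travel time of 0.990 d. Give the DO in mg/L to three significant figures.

DO ≈ 2.59 mg/L

k_d L₀/(k_a−k_d) = 0.366×45.0/(1.46−0.366) = 16.47/1.094 = 15.05 mg/L.
e^(−k_d t) = e^(−0.366×0.9900) = 0.6960; e^(−k_a t) = e^(−1.46×0.9900) = 0.2357.
D = 15.05 × (0.6960 − 0.2357) + 1.68 × 0.2357 = 6.931 + 0.3959 = 7.327 mg/L.
DO = C_s − D = 9.92 − 7.327 = 2.593 mg/L.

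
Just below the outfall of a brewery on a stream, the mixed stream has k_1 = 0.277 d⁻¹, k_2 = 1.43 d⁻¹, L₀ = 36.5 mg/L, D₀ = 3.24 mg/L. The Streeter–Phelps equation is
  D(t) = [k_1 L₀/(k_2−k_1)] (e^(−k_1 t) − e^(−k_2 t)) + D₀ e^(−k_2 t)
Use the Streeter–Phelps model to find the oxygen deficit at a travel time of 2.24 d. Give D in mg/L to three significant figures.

D ≈ 4.49 mg/L

k_1 L₀/(k_2−k_1) = 0.277×36.5/(1.43−0.277) = 10.11/1.153 = 8.769 mg/L.
e^(−k_1 t) = e^(−0.277×2.240) = 0.5377; e^(−k_2 t) = e^(−1.43×2.240) = 0.04063.
D = 8.769 × (0.5377 − 0.04063) + 3.24 × 0.04063 = 4.359 + 0.1316 = 4.490 mg/L.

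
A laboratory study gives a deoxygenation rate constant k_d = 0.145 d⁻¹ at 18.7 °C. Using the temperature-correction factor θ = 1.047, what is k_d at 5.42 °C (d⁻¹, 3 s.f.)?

k_d ≈ 0.0788 d⁻¹

k_d(T₂) = k_d(T₁) · θ^(T₂−T₁) = 0.145 × 1.047^(5.42−18.7)
= 0.145 × 1.047^-13.3 = 0.145 × 0.5434 = 0.07879 d⁻¹.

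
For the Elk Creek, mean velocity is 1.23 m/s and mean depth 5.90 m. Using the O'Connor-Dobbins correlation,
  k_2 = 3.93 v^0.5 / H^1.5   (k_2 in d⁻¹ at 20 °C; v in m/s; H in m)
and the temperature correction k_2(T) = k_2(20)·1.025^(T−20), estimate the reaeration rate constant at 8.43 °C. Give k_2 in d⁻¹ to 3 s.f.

k_2(20) = 3.93 × 1.23^0.5 / 5.90^1.5 = 3.93 × 1.109 / 14.33 = 0.3041 d⁻¹.
k_2(8.43) = 0.3041 × 1.025^(8.43−20) = 0.3041 × 0.7515 = 0.2286 d⁻¹.

k_2 ≈ 0.229 d⁻¹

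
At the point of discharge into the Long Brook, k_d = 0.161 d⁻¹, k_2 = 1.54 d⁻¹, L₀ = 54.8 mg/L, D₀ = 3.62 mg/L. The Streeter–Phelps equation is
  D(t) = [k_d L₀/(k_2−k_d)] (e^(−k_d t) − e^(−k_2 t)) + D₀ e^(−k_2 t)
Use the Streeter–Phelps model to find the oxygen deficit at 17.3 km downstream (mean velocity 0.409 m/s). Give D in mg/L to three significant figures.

D ≈ 4.61 mg/L

Travel time t = x/v = 17.3 km / (0.409 m/s) = 17300 m / 0.409 m/s = 42300 s = 0.4896 d.
k_d L₀/(k_2−k_d) = 0.161×54.8/(1.54−0.161) = 8.823/1.379 = 6.398 mg/L.
e^(−k_d t) = e^(−0.161×0.4896) = 0.9242; e^(−k_2 t) = e^(−1.54×0.4896) = 0.4705.
D = 6.398 × (0.9242 − 0.4705) + 3.62 × 0.4705 = 2.903 + 1.703 = 4.606 mg/L.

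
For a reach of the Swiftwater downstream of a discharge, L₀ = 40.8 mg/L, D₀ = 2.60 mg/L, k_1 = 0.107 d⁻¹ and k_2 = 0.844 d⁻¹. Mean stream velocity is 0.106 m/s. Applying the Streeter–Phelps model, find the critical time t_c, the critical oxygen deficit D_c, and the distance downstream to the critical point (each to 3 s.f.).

t_c ≈ 2.02 d; D_c ≈ 4.17 mg/L; x_c ≈ 18.5 km

At the critical point dD/dt = 0, so k_1 L₀ e^(−k_1 t) = k_2 D. Substituting D(t) from the Streeter–Phelps equation and solving for t gives
t_c = ln[(k_2/k_1)(1 − D₀(k_2−k_1)/(k_1 L₀))] / (k_2−k_1).
Here k_2−k_1 = 0.7370 d⁻¹ and 1 − D₀(k_2−k_1)/(k_1 L₀) = 1 − 2.60×0.7370/(0.107×40.8) = 0.5611, so
t_c = ln(7.888 × 0.5611) / 0.7370 = 1.487 / 0.7370 = 2.018 d.
D_c = (k_1/k_2) L₀ e^(−k_1 t_c) = (0.107/0.844) × 40.8 × e^(−0.107×2.018) = 0.1268 × 40.8 × 0.8058 = 4.168 mg/L.
x_c = v t_c = 0.106 m/s × 2.018 d × 86400 s/d = 18480 m ≈ 18.5 km.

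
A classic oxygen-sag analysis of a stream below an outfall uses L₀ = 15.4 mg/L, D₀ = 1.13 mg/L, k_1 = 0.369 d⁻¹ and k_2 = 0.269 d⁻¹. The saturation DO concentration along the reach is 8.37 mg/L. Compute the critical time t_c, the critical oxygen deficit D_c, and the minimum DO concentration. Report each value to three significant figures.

t_c ≈ 2.96 d; D_c ≈ 7.08 mg/L; min DO ≈ 1.29 mg/L

At the critical point dD/dt = 0, so k_1 L₀ e^(−k_1 t) = k_2 D. Substituting D(t) from the Streeter–Phelps equation and solving for t gives
t_c = ln[(k_2/k_1)(1 − D₀(k_2−k_1)/(k_1 L₀))] / (k_2−k_1).
Here k_2−k_1 = -0.1000 d⁻¹ and 1 − D₀(k_2−k_1)/(k_1 L₀) = 1 − 1.13×-0.1000/(0.369×15.4) = 1.020, so
t_c = ln(0.7290 × 1.020) / -0.1000 = -0.2964 / -0.1000 = 2.964 d.
L(t_c) = L₀ e^(−k_1 t_c) = 15.4 × 0.3350 = 5.159 mg/L, and at the critical point k_2 D_c = k_1 L, so D_c = (0.369/0.269) × 5.159 = 7.076 mg/L.
Minimum DO = C_s − D_c = 8.37 − 7.076 = 1.294 mg/L.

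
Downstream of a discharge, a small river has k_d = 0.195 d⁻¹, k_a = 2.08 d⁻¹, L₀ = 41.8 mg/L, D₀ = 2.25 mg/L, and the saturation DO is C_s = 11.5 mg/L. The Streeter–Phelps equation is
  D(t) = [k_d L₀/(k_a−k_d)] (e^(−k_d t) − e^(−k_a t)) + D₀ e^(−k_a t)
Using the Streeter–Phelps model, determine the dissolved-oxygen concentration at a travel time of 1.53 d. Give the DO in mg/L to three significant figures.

k_d L₀/(k_a−k_d) = 0.195×41.8/(2.08−0.195) = 8.151/1.885 = 4.324 mg/L.
e^(−k_d t) = e^(−0.195×1.530) = 0.7420; e^(−k_a t) = e^(−2.08×1.530) = 0.04149.
D = 4.324 × (0.7420 − 0.04149) + 2.25 × 0.04149 = 3.029 + 0.09334 = 3.123 mg/L.
DO = C_s − D = 11.5 − 3.123 = 8.377 mg/L.

DO ≈ 8.38 mg/L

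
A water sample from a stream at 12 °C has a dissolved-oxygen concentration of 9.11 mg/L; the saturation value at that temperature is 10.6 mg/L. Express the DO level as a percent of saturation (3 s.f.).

85.9 % saturation

% saturation = C/C_s × 100 = 9.11/10.6 × 100 = 85.9 %.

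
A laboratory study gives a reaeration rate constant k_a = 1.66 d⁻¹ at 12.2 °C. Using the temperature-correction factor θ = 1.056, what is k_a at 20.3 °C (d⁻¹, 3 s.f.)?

k_a ≈ 2.58 d⁻¹

k_a(T₂) = k_a(T₁) · θ^(T₂−T₁) = 1.66 × 1.056^(20.3−12.2)
= 1.66 × 1.056^8.10 = 1.66 × 1.555 = 2.581 d⁻¹.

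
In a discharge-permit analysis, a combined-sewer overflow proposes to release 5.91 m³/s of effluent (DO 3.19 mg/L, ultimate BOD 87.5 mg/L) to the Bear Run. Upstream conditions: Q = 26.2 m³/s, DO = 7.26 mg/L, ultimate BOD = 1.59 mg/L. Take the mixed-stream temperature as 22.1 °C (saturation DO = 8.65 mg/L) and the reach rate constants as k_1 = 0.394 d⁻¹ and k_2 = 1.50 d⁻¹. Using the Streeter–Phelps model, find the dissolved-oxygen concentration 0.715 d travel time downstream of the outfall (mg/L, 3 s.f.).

DO ≈ 5.36 mg/L

Mixed DO = (26.2×7.26 + 5.91×3.19)/(26.2+5.91) = 209.1/32.11 = 6.511 mg/L.
Mixed L₀ = (26.2×1.59 + 5.91×87.5)/(32.11) = 558.8/32.11 = 17.40 mg/L.
Initial deficit D₀ = C_s − DO₀ = 8.65 − 6.511 = 2.139 mg/L.
D(0.715) = [0.394×17.40/(1.50−0.394)](e^(−0.394×0.715) − e^(−1.50×0.715)) + 2.139 e^(−1.50×0.715)
= 6.199 × (0.7545 − 0.3422) + 2.139 × 0.3422 = 3.288 mg/L.
DO = 8.65 − 3.288 = 5.362 mg/L.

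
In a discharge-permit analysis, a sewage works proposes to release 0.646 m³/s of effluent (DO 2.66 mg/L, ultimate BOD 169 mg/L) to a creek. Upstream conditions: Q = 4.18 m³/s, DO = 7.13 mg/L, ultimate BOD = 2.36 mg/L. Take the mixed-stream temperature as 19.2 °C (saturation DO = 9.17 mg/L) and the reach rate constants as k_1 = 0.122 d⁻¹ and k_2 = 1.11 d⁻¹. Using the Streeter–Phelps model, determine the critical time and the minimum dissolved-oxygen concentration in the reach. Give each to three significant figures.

Mixed DO = (4.18×7.13 + 0.646×2.66)/(4.18+0.646) = 31.52/4.826 = 6.532 mg/L.
Mixed L₀ = (4.18×2.36 + 0.646×169)/(4.826) = 119.0/4.826 = 24.67 mg/L.
Initial deficit D₀ = C_s − DO₀ = 9.17 − 6.532 = 2.638 mg/L.
t_c = (1/0.9880) ln[(1.11/0.122)(1 − 2.638×0.9880/(0.122×24.67))] = 1.012 × ln(1.217) = 0.1989 d.
D_c = (0.122/1.11) × 24.67 × e^(−0.122×0.1989) = 0.1099 × 24.67 × 0.9760 = 2.646 mg/L.
Minimum DO = 9.17 − 2.646 = 6.524 mg/L.

t_c ≈ 0.199 d; minimum DO ≈ 6.52 mg/L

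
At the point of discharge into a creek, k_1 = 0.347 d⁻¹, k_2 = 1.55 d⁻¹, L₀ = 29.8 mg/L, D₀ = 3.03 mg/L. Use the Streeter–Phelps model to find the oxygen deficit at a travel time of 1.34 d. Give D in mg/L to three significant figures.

D ≈ 4.70 mg/L

k_1 L₀/(k_2−k_1) = 0.347×29.8/(1.55−0.347) = 10.34/1.203 = 8.596 mg/L.
e^(−k_1 t) = e^(−0.347×1.340) = 0.6281; e^(−k_2 t) = e^(−1.55×1.340) = 0.1253.
D = 8.596 × (0.6281 − 0.1253) + 3.03 × 0.1253 = 4.322 + 0.3797 = 4.702 mg/L.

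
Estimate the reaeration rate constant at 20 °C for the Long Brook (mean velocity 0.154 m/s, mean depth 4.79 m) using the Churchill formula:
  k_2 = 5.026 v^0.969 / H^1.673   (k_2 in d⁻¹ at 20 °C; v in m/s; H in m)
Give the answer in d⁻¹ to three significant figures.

k_2 = 5.026 × 0.154^0.969 / 4.79^1.673 = 5.026 × 0.1632 / 13.75 = 0.05967 d⁻¹.

k_2 ≈ 0.0597 d⁻¹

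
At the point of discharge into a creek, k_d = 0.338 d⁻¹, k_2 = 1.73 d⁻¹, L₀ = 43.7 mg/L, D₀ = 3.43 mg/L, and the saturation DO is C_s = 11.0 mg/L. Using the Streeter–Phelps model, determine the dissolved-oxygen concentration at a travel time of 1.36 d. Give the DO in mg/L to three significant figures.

k_d L₀/(k_2−k_d) = 0.338×43.7/(1.73−0.338) = 14.77/1.392 = 10.61 mg/L.
e^(−k_d t) = e^(−0.338×1.360) = 0.6315; e^(−k_2 t) = e^(−1.73×1.360) = 0.09510.
D = 10.61 × (0.6315 − 0.09510) + 3.43 × 0.09510 = 5.692 + 0.3262 = 6.018 mg/L.
DO = C_s − D = 11.0 − 6.018 = 4.982 mg/L.

DO ≈ 4.98 mg/L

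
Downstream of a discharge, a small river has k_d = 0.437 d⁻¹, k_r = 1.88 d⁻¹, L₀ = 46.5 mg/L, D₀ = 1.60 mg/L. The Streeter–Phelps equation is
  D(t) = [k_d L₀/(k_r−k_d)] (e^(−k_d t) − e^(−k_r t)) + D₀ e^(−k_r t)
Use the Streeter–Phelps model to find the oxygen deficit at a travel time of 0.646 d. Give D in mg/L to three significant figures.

D ≈ 6.91 mg/L

k_d L₀/(k_r−k_d) = 0.437×46.5/(1.88−0.437) = 20.32/1.443 = 14.08 mg/L.
e^(−k_d t) = e^(−0.437×0.6460) = 0.7540; e^(−k_r t) = e^(−1.88×0.6460) = 0.2969.
D = 14.08 × (0.7540 − 0.2969) + 1.60 × 0.2969 = 6.438 + 0.4750 = 6.913 mg/L.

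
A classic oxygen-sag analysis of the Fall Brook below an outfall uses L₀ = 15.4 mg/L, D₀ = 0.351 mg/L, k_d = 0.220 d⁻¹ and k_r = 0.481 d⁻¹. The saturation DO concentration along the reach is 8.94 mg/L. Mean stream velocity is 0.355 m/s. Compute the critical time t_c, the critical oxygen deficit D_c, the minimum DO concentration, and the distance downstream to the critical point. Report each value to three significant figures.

At the critical point dD/dt = 0, so k_d L₀ e^(−k_d t) = k_r D. Substituting D(t) from the Streeter–Phelps equation and solving for t gives
t_c = ln[(k_r/k_d)(1 − D₀(k_r−k_d)/(k_d L₀))] / (k_r−k_d).
Here k_r−k_d = 0.2610 d⁻¹ and 1 − D₀(k_r−k_d)/(k_d L₀) = 1 − 0.351×0.2610/(0.220×15.4) = 0.9730, so
t_c = ln(2.186 × 0.9730) / 0.2610 = 0.7548 / 0.2610 = 2.892 d.
D_c = (k_d/k_r) L₀ e^(−k_d t_c) = (0.220/0.481) × 15.4 × e^(−0.220×2.892) = 0.4574 × 15.4 × 0.5293 = 3.728 mg/L.
Minimum DO = C_s − D_c = 8.94 − 3.728 = 5.212 mg/L.
x_c = v t_c = 0.355 m/s × 2.892 d × 86400 s/d = 88710 m ≈ 88.7 km.

t_c ≈ 2.89 d; D_c ≈ 3.73 mg/L; min DO ≈ 5.21 mg/L; x_c ≈ 88.7 km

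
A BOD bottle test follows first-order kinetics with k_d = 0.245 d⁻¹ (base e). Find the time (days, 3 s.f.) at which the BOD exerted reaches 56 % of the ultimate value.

t ≈ 3.35 d

y/L₀ = 1 − e^(−k_d t) = 0.56 ⇒ e^(−k_d t) = 0.440
t = −ln(0.440) / 0.245 = 0.8210 / 0.245 = 3.351 d.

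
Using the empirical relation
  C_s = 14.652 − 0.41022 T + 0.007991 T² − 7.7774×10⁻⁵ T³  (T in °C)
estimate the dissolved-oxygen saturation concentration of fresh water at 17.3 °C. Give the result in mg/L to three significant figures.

C_s = 14.652 − 0.41022×17.3 + 0.007991×17.3² − 7.7774×10⁻⁵×17.3³ = 9.544 mg/L.

C_s ≈ 9.54 mg/L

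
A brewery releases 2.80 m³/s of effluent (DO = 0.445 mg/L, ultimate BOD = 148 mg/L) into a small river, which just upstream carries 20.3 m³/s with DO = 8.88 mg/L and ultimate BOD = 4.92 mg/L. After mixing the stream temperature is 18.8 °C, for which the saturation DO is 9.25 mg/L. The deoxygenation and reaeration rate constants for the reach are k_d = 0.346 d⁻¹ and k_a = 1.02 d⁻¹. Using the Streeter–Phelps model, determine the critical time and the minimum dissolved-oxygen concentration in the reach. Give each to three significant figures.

t_c ≈ 1.41 d; minimum DO ≈ 4.62 mg/L

Mixed DO = (20.3×8.88 + 2.80×0.445)/(20.3+2.80) = 181.5/23.10 = 7.858 mg/L.
Mixed L₀ = (20.3×4.92 + 2.80×148)/(23.10) = 514.3/23.10 = 22.26 mg/L.
Initial deficit D₀ = C_s − DO₀ = 9.25 − 7.858 = 1.392 mg/L.
t_c = (1/0.6740) ln[(1.02/0.346)(1 − 1.392×0.6740/(0.346×22.26))] = 1.484 × ln(2.589) = 1.411 d.
D_c = (0.346/1.02) × 22.26 × e^(−0.346×1.411) = 0.3392 × 22.26 × 0.6137 = 4.634 mg/L.
Minimum DO = 9.25 − 4.634 = 4.616 mg/L.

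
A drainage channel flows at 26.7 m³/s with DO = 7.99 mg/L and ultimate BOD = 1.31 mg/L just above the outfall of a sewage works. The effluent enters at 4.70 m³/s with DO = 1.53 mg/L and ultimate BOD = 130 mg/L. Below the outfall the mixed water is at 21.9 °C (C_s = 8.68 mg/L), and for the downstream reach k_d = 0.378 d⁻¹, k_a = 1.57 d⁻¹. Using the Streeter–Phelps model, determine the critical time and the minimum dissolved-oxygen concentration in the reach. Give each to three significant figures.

t_c ≈ 0.949 d; minimum DO ≈ 5.22 mg/L

Mixed DO = (26.7×7.99 + 4.70×1.53)/(26.7+4.70) = 220.5/31.40 = 7.023 mg/L.
Mixed L₀ = (26.7×1.31 + 4.70×130)/(31.40) = 646.0/31.40 = 20.57 mg/L.
Initial deficit D₀ = C_s − DO₀ = 8.68 − 7.023 = 1.657 mg/L.
t_c = (1/1.192) ln[(1.57/0.378)(1 − 1.657×1.192/(0.378×20.57))] = 0.8389 × ln(3.099) = 0.9488 d.
D_c = (0.378/1.57) × 20.57 × e^(−0.378×0.9488) = 0.2408 × 20.57 × 0.6986 = 3.460 mg/L.
Minimum DO = 8.68 − 3.460 = 5.220 mg/L.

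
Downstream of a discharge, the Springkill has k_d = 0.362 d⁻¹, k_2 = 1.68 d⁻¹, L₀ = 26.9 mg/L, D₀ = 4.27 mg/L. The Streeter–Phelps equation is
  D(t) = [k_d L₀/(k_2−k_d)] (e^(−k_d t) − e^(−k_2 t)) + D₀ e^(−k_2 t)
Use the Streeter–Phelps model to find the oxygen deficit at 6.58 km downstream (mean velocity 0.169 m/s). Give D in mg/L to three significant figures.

D ≈ 4.81 mg/L

Travel time t = x/v = 6.58 km / (0.169 m/s) = 6580 m / 0.169 m/s = 38930 s = 0.4506 d.
k_d L₀/(k_2−k_d) = 0.362×26.9/(1.68−0.362) = 9.738/1.318 = 7.388 mg/L.
e^(−k_d t) = e^(−0.362×0.4506) = 0.8495; e^(−k_2 t) = e^(−1.68×0.4506) = 0.4690.
D = 7.388 × (0.8495 − 0.4690) + 4.27 × 0.4690 = 2.811 + 2.003 = 4.814 mg/L.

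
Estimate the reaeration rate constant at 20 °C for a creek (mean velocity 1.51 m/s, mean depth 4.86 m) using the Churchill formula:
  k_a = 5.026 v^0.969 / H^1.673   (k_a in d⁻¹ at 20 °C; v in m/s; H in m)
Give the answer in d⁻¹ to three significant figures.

k_a = 5.026 × 1.51^0.969 / 4.86^1.673 = 5.026 × 1.491 / 14.08 = 0.5320 d⁻¹.

k_a ≈ 0.532 d⁻¹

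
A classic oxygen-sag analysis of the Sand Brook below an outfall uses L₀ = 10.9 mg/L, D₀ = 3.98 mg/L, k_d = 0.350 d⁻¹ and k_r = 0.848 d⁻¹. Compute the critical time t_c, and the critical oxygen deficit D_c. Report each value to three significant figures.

t_c ≈ 0.305 d; D_c ≈ 4.04 mg/L

At the critical point dD/dt = 0, so k_d L₀ e^(−k_d t) = k_r D. Substituting D(t) from the Streeter–Phelps equation and solving for t gives
t_c = ln[(k_r/k_d)(1 − D₀(k_r−k_d)/(k_d L₀))] / (k_r−k_d).
Here k_r−k_d = 0.4980 d⁻¹ and 1 − D₀(k_r−k_d)/(k_d L₀) = 1 − 3.98×0.4980/(0.350×10.9) = 0.4805, so
t_c = ln(2.423 × 0.4805) / 0.4980 = 0.1519 / 0.4980 = 0.3051 d.
L(t_c) = L₀ e^(−k_d t_c) = 10.9 × 0.8987 = 9.796 mg/L, and at the critical point k_r D_c = k_d L, so D_c = (0.350/0.848) × 9.796 = 4.043 mg/L.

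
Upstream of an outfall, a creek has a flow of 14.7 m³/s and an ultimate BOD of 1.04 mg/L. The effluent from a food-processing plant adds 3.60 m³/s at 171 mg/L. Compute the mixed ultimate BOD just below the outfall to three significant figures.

Flow-weighted mixing: C = (Q_r C_r + Q_w C_w)/(Q_r + Q_w)
= (14.7×1.04 + 3.60×171)/(14.7 + 3.60) = 630.9/18.30 = 34.47 mg/L.

34.5 mg/L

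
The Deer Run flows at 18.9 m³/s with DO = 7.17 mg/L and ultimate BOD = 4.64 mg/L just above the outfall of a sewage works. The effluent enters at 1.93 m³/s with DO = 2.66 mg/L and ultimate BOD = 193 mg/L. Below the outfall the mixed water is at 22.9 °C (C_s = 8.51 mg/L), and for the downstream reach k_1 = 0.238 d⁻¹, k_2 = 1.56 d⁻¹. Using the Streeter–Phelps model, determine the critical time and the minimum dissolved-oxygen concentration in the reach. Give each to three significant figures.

Mixed DO = (18.9×7.17 + 1.93×2.66)/(18.9+1.93) = 140.6/20.83 = 6.752 mg/L.
Mixed L₀ = (18.9×4.64 + 1.93×193)/(20.83) = 460.2/20.83 = 22.09 mg/L.
Initial deficit D₀ = C_s − DO₀ = 8.51 − 6.752 = 1.758 mg/L.
t_c = (1/1.322) ln[(1.56/0.238)(1 − 1.758×1.322/(0.238×22.09))] = 0.7564 × ln(3.658) = 0.9810 d.
D_c = (0.238/1.56) × 22.09 × e^(−0.238×0.9810) = 0.1526 × 22.09 × 0.7918 = 2.669 mg/L.
Minimum DO = 8.51 − 2.669 = 5.841 mg/L.

t_c ≈ 0.981 d; minimum DO ≈ 5.84 mg/L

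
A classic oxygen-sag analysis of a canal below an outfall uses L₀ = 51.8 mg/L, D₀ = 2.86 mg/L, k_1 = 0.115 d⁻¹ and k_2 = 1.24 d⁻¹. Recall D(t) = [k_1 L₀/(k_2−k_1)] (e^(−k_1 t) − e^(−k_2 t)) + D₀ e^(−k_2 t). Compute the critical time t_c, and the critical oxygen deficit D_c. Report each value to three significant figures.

At the critical point dD/dt = 0, so k_1 L₀ e^(−k_1 t) = k_2 D. Substituting D(t) from the Streeter–Phelps equation and solving for t gives
t_c = ln[(k_2/k_1)(1 − D₀(k_2−k_1)/(k_1 L₀))] / (k_2−k_1).
Here k_2−k_1 = 1.125 d⁻¹ and 1 − D₀(k_2−k_1)/(k_1 L₀) = 1 − 2.86×1.125/(0.115×51.8) = 0.4599, so
t_c = ln(10.78 × 0.4599) / 1.125 = 1.601 / 1.125 = 1.423 d.
D_c = (k_1/k_2) L₀ e^(−k_1 t_c) = (0.115/1.24) × 51.8 × e^(−0.115×1.423) = 0.09274 × 51.8 × 0.8490 = 4.079 mg/L.

t_c ≈ 1.42 d; D_c ≈ 4.08 mg/L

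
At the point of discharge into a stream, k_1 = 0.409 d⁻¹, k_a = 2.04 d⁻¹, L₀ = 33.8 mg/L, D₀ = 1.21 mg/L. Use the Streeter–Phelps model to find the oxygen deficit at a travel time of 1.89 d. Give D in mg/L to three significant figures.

k_1 L₀/(k_a−k_1) = 0.409×33.8/(2.04−0.409) = 13.82/1.631 = 8.476 mg/L.
e^(−k_1 t) = e^(−0.409×1.890) = 0.4616; e^(−k_a t) = e^(−2.04×1.890) = 0.02116.
D = 8.476 × (0.4616 − 0.02116) + 1.21 × 0.02116 = 3.733 + 0.02560 = 3.759 mg/L.

D ≈ 3.76 mg/L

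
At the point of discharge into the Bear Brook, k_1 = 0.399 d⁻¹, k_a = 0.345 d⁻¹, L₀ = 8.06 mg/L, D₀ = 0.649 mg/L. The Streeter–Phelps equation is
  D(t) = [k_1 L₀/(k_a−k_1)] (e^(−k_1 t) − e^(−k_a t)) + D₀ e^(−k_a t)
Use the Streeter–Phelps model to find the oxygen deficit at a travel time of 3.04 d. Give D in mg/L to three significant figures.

D ≈ 3.39 mg/L

k_1 L₀/(k_a−k_1) = 0.399×8.06/(0.345−0.399) = 3.216/-0.05400 = -59.55 mg/L.
e^(−k_1 t) = e^(−0.399×3.040) = 0.2973; e^(−k_a t) = e^(−0.345×3.040) = 0.3504.
D = -59.55 × (0.2973 − 0.3504) + 0.649 × 0.3504 = 3.159 + 0.2274 = 3.386 mg/L.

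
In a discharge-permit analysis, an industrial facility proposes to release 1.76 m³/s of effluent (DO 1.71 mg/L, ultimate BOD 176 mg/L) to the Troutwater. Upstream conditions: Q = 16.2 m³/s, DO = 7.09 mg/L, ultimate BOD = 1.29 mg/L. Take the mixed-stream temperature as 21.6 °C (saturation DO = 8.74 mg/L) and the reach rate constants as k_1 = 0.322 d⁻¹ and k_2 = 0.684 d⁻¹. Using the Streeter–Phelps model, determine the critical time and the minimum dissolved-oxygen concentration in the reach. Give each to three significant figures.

t_c ≈ 1.69 d; minimum DO ≈ 3.71 mg/L

Mixed DO = (16.2×7.09 + 1.76×1.71)/(16.2+1.76) = 117.9/17.96 = 6.563 mg/L.
Mixed L₀ = (16.2×1.29 + 1.76×176)/(17.96) = 330.7/17.96 = 18.41 mg/L.
Initial deficit D₀ = C_s − DO₀ = 8.74 − 6.563 = 2.177 mg/L.
t_c = (1/0.3620) ln[(0.684/0.322)(1 − 2.177×0.3620/(0.322×18.41))] = 2.762 × ln(1.842) = 1.687 d.
D_c = (0.322/0.684) × 18.41 × e^(−0.322×1.687) = 0.4708 × 18.41 × 0.5808 = 5.034 mg/L.
Minimum DO = 8.74 − 5.034 = 3.706 mg/L.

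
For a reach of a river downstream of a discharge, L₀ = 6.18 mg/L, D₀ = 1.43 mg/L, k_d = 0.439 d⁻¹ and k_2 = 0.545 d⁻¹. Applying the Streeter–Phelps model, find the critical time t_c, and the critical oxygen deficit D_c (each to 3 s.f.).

t_c ≈ 1.50 d; D_c ≈ 2.58 mg/L

With k_2/k_d = 1.241 and 1 − D₀(k_2−k_d)/(k_d L₀) = 0.9441,
t_c = ln(1.241 × 0.9441) / (0.545 − 0.439) = ln(1.172) / 0.1060 = 0.1588/0.1060 = 1.498 d.
D_c = (k_d/k_2) L₀ e^(−k_d t_c) = (0.439/0.545) × 6.18 × e^(−0.439×1.498) = 0.8055 × 6.18 × 0.5181 = 2.579 mg/L.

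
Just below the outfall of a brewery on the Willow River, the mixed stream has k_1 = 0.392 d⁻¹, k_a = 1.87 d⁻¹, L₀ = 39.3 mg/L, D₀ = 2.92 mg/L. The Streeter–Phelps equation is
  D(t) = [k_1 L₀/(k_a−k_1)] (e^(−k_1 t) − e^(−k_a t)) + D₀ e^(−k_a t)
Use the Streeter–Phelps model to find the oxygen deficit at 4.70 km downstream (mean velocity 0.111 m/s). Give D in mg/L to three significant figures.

Travel time t = x/v = 4.70 km / (0.111 m/s) = 4700 m / 0.111 m/s = 42340 s = 0.4901 d.
k_1 L₀/(k_a−k_1) = 0.392×39.3/(1.87−0.392) = 15.41/1.478 = 10.42 mg/L.
e^(−k_1 t) = e^(−0.392×0.4901) = 0.8252; e^(−k_a t) = e^(−1.87×0.4901) = 0.3999.
D = 10.42 × (0.8252 − 0.3999) + 2.92 × 0.3999 = 4.433 + 1.168 = 5.601 mg/L.

D ≈ 5.60 mg/L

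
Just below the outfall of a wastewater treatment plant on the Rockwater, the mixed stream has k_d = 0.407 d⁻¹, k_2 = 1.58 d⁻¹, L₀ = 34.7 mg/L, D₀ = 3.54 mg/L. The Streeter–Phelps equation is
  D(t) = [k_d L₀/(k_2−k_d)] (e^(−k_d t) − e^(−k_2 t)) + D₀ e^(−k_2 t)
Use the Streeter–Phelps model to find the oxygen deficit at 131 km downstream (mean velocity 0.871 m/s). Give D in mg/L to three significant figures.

D ≈ 5.39 mg/L

Travel time t = x/v = 131 km / (0.871 m/s) = 131000 m / 0.871 m/s = 150400 s = 1.741 d.
k_d L₀/(k_2−k_d) = 0.407×34.7/(1.58−0.407) = 14.12/1.173 = 12.04 mg/L.
e^(−k_d t) = e^(−0.407×1.741) = 0.4924; e^(−k_2 t) = e^(−1.58×1.741) = 0.06390.
D = 12.04 × (0.4924 − 0.06390) + 3.54 × 0.06390 = 5.159 + 0.2262 = 5.385 mg/L.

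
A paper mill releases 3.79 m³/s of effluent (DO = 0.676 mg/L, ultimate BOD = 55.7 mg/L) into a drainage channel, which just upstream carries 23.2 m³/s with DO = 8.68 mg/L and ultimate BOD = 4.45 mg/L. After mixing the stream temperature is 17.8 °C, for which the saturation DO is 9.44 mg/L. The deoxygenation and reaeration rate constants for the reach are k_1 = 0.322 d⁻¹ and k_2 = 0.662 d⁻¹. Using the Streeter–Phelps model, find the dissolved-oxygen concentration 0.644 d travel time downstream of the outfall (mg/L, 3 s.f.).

Mixed DO = (23.2×8.68 + 3.79×0.676)/(23.2+3.79) = 203.9/26.99 = 7.556 mg/L.
Mixed L₀ = (23.2×4.45 + 3.79×55.7)/(26.99) = 314.3/26.99 = 11.65 mg/L.
Initial deficit D₀ = C_s − DO₀ = 9.44 − 7.556 = 1.884 mg/L.
D(0.644) = [0.322×11.65/(0.662−0.322)](e^(−0.322×0.644) − e^(−0.662×0.644)) + 1.884 e^(−0.662×0.644)
= 11.03 × (0.8127 − 0.6529) + 1.884 × 0.6529 = 2.993 mg/L.
DO = 9.44 − 2.993 = 6.447 mg/L.

DO ≈ 6.45 mg/L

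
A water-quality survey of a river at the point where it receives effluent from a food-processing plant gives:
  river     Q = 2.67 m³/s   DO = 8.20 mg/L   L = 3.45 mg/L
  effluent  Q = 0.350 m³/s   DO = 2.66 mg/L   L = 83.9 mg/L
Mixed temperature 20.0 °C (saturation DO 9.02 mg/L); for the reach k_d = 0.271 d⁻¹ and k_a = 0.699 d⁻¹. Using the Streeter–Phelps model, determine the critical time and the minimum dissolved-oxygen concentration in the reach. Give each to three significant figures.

Mixed DO = (2.67×8.20 + 0.350×2.66)/(2.67+0.350) = 22.82/3.020 = 7.558 mg/L.
Mixed L₀ = (2.67×3.45 + 0.350×83.9)/(3.020) = 38.58/3.020 = 12.77 mg/L.
Initial deficit D₀ = C_s − DO₀ = 9.02 − 7.558 = 1.462 mg/L.
t_c = (1/0.4280) ln[(0.699/0.271)(1 − 1.462×0.4280/(0.271×12.77))] = 2.336 × ln(2.113) = 1.748 d.
D_c = (0.271/0.699) × 12.77 × e^(−0.271×1.748) = 0.3877 × 12.77 × 0.6227 = 3.084 mg/L.
Minimum DO = 9.02 − 3.084 = 5.936 mg/L.

t_c ≈ 1.75 d; minimum DO ≈ 5.94 mg/L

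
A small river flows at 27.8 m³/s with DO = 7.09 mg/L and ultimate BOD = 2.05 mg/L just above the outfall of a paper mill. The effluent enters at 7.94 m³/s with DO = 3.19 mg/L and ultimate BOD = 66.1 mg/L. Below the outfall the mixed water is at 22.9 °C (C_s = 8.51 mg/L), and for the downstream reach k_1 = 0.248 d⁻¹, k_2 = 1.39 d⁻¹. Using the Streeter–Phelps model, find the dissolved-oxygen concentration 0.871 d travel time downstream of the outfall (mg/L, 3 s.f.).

DO ≈ 6.03 mg/L

Mixed DO = (27.8×7.09 + 7.94×3.19)/(27.8+7.94) = 222.4/35.74 = 6.224 mg/L.
Mixed L₀ = (27.8×2.05 + 7.94×66.1)/(35.74) = 581.8/35.74 = 16.28 mg/L.
Initial deficit D₀ = C_s − DO₀ = 8.51 − 6.224 = 2.286 mg/L.
D(0.871) = [0.248×16.28/(1.39−0.248)](e^(−0.248×0.871) − e^(−1.39×0.871)) + 2.286 e^(−1.39×0.871)
= 3.535 × (0.8057 − 0.2980) + 2.286 × 0.2980 = 2.476 mg/L.
DO = 8.51 − 2.476 = 6.034 mg/L.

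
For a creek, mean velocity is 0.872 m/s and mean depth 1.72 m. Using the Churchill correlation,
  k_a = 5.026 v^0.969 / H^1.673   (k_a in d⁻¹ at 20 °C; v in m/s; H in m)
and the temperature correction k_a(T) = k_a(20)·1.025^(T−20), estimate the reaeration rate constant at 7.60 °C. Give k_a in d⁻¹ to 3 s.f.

k_a ≈ 1.31 d⁻¹

k_a(20) = 5.026 × 0.872^0.969 / 1.72^1.673 = 5.026 × 0.8757 / 2.478 = 1.776 d⁻¹.
k_a(7.60) = 1.776 × 1.025^(7.60−20) = 1.776 × 0.7362 = 1.308 d⁻¹.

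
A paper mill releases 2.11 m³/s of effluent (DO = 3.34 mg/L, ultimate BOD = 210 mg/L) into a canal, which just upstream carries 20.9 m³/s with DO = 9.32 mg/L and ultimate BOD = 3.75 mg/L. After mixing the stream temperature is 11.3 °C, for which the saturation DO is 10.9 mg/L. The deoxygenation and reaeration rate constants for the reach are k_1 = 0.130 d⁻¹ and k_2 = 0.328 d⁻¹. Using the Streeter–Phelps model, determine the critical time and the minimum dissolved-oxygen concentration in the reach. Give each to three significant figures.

t_c ≈ 3.89 d; minimum DO ≈ 5.49 mg/L

Mixed DO = (20.9×9.32 + 2.11×3.34)/(20.9+2.11) = 201.8/23.01 = 8.772 mg/L.
Mixed L₀ = (20.9×3.75 + 2.11×210)/(23.01) = 521.5/23.01 = 22.66 mg/L.
Initial deficit D₀ = C_s − DO₀ = 10.9 − 8.772 = 2.128 mg/L.
t_c = (1/0.1980) ln[(0.328/0.130)(1 − 2.128×0.1980/(0.130×22.66))] = 5.051 × ln(2.162) = 3.895 d.
D_c = (0.130/0.328) × 22.66 × e^(−0.130×3.895) = 0.3963 × 22.66 × 0.6027 = 5.414 mg/L.
Minimum DO = 10.9 − 5.414 = 5.486 mg/L.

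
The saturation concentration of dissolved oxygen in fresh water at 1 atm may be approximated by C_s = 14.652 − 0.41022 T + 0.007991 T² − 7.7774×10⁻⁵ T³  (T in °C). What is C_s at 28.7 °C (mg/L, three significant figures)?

C_s = 14.652 − 0.41022×28.7 + 0.007991×28.7² − 7.7774×10⁻⁵×28.7³ = 7.622 mg/L.

C_s ≈ 7.62 mg/L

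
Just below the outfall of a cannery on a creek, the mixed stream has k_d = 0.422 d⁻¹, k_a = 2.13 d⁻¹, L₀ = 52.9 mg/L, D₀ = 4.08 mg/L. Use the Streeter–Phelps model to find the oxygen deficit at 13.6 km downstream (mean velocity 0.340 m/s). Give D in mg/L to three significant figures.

D ≈ 7.40 mg/L

Travel time t = x/v = 13.6 km / (0.340 m/s) = 13600 m / 0.340 m/s = 40000 s = 0.4630 d.
k_d L₀/(k_a−k_d) = 0.422×52.9/(2.13−0.422) = 22.32/1.708 = 13.07 mg/L.
e^(−k_d t) = e^(−0.422×0.4630) = 0.8225; e^(−k_a t) = e^(−2.13×0.4630) = 0.3730.
D = 13.07 × (0.8225 − 0.3730) + 4.08 × 0.3730 = 5.875 + 1.522 = 7.397 mg/L.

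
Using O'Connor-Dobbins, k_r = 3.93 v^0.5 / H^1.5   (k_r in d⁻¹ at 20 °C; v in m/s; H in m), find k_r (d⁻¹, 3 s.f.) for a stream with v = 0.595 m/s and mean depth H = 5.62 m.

k_r ≈ 0.228 d⁻¹

k_r = 3.93 × 0.595^0.5 / 5.62^1.5 = 3.93 × 0.7714 / 13.32 = 0.2275 d⁻¹.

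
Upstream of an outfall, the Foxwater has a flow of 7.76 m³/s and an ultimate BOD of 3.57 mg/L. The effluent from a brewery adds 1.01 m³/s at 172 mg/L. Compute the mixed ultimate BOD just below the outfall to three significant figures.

23.0 mg/L

Flow-weighted mixing: C = (Q_r C_r + Q_w C_w)/(Q_r + Q_w)
= (7.76×3.57 + 1.01×172)/(7.76 + 1.01) = 201.4/8.770 = 22.97 mg/L.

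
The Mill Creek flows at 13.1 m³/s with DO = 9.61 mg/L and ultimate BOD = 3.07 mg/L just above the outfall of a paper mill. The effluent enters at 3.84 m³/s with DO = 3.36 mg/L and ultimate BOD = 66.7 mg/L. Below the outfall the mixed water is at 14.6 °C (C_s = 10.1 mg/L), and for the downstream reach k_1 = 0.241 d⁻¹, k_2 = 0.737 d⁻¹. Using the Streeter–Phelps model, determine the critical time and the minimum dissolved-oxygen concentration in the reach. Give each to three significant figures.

Mixed DO = (13.1×9.61 + 3.84×3.36)/(13.1+3.84) = 138.8/16.94 = 8.193 mg/L.
Mixed L₀ = (13.1×3.07 + 3.84×66.7)/(16.94) = 296.3/16.94 = 17.49 mg/L.
Initial deficit D₀ = C_s − DO₀ = 10.1 − 8.193 = 1.907 mg/L.
t_c = (1/0.4960) ln[(0.737/0.241)(1 − 1.907×0.4960/(0.241×17.49))] = 2.016 × ln(2.372) = 1.741 d.
D_c = (0.241/0.737) × 17.49 × e^(−0.241×1.741) = 0.3270 × 17.49 × 0.6572 = 3.760 mg/L.
Minimum DO = 10.1 − 3.760 = 6.340 mg/L.

t_c ≈ 1.74 d; minimum DO ≈ 6.34 mg/L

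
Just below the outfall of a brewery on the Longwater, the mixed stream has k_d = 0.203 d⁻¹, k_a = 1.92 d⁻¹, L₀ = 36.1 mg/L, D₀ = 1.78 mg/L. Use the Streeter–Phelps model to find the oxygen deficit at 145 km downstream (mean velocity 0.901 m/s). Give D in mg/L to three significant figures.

Travel time t = x/v = 145 km / (0.901 m/s) = 145000 m / 0.901 m/s = 160900 s = 1.863 d.
k_d L₀/(k_a−k_d) = 0.203×36.1/(1.92−0.203) = 7.328/1.717 = 4.268 mg/L.
e^(−k_d t) = e^(−0.203×1.863) = 0.6852; e^(−k_a t) = e^(−1.92×1.863) = 0.02798.
D = 4.268 × (0.6852 − 0.02798) + 1.78 × 0.02798 = 2.805 + 0.04980 = 2.855 mg/L.

D ≈ 2.85 mg/L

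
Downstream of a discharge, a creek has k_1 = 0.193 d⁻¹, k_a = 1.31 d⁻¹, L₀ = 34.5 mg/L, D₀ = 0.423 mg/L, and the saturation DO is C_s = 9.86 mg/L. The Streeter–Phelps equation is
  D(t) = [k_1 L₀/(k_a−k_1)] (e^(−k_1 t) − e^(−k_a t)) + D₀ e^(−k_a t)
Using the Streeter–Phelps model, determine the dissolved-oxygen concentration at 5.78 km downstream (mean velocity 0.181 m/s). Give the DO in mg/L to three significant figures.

DO ≈ 7.72 mg/L

Travel time t = x/v = 5.78 km / (0.181 m/s) = 5780 m / 0.181 m/s = 31930 s = 0.3696 d.
k_1 L₀/(k_a−k_1) = 0.193×34.5/(1.31−0.193) = 6.659/1.117 = 5.961 mg/L.
e^(−k_1 t) = e^(−0.193×0.3696) = 0.9312; e^(−k_a t) = e^(−1.31×0.3696) = 0.6162.
D = 5.961 × (0.9312 − 0.6162) + 0.423 × 0.6162 = 1.877 + 0.2607 = 2.138 mg/L.
DO = C_s − D = 9.86 − 2.138 = 7.722 mg/L.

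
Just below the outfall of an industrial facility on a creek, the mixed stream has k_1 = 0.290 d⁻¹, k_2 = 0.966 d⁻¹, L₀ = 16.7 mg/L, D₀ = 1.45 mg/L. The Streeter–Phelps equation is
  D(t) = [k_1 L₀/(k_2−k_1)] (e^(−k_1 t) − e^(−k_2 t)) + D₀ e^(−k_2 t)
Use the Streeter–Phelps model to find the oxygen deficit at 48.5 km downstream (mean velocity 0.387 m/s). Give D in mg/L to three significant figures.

Travel time t = x/v = 48.5 km / (0.387 m/s) = 48500 m / 0.387 m/s = 125300 s = 1.450 d.
k_1 L₀/(k_2−k_1) = 0.290×16.7/(0.966−0.290) = 4.843/0.6760 = 7.164 mg/L.
e^(−k_1 t) = e^(−0.290×1.450) = 0.6566; e^(−k_2 t) = e^(−0.966×1.450) = 0.2463.
D = 7.164 × (0.6566 − 0.2463) + 1.45 × 0.2463 = 2.940 + 0.3571 = 3.297 mg/L.

D ≈ 3.30 mg/L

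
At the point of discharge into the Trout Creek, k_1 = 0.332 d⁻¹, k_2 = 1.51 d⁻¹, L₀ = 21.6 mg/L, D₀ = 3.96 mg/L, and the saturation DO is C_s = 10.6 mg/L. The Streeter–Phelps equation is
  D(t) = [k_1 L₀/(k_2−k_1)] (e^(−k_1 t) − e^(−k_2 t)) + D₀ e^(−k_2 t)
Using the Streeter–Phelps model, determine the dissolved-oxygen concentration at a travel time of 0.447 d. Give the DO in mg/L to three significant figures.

DO ≈ 6.44 mg/L

k_1 L₀/(k_2−k_1) = 0.332×21.6/(1.51−0.332) = 7.171/1.178 = 6.088 mg/L.
e^(−k_1 t) = e^(−0.332×0.4470) = 0.8621; e^(−k_2 t) = e^(−1.51×0.4470) = 0.5092.
D = 6.088 × (0.8621 − 0.5092) + 3.96 × 0.5092 = 2.148 + 2.016 = 4.165 mg/L.
DO = C_s − D = 10.6 − 4.165 = 6.435 mg/L.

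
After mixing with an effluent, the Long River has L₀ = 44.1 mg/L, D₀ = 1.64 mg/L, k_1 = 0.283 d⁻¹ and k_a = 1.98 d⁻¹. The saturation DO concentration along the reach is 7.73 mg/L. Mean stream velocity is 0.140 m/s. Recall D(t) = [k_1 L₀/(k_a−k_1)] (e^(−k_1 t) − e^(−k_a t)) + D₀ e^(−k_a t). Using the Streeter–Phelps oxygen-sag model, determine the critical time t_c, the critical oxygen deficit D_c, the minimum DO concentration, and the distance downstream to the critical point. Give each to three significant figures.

t_c ≈ 0.998 d; D_c ≈ 4.75 mg/L; min DO ≈ 2.98 mg/L; x_c ≈ 12.1 km

With k_a/k_1 = 6.996 and 1 − D₀(k_a−k_1)/(k_1 L₀) = 0.7770,
t_c = ln(6.996 × 0.7770) / (1.98 − 0.283) = ln(5.436) / 1.697 = 1.693/1.697 = 0.9977 d.
D_c = (k_1/k_a) L₀ e^(−k_1 t_c) = (0.283/1.98) × 44.1 × e^(−0.283×0.9977) = 0.1429 × 44.1 × 0.7540 = 4.753 mg/L.
Minimum DO = C_s − D_c = 7.73 − 4.753 = 2.977 mg/L.
x_c = v t_c = 0.140 m/s × 0.9977 d × 86400 s/d = 12070 m ≈ 12.1 km.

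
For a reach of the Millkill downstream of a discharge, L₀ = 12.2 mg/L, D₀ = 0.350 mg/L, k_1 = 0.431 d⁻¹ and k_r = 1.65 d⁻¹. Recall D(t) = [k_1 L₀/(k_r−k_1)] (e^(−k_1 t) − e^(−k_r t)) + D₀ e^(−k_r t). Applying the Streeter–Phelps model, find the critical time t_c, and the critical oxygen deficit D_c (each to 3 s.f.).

With k_r/k_1 = 3.828 and 1 − D₀(k_r−k_1)/(k_1 L₀) = 0.9189,
t_c = ln(3.828 × 0.9189) / (1.65 − 0.431) = ln(3.518) / 1.219 = 1.258/1.219 = 1.032 d.
D_c = (k_1/k_r) L₀ e^(−k_1 t_c) = (0.431/1.65) × 12.2 × e^(−0.431×1.032) = 0.2612 × 12.2 × 0.6410 = 2.043 mg/L.

t_c ≈ 1.03 d; D_c ≈ 2.04 mg/L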